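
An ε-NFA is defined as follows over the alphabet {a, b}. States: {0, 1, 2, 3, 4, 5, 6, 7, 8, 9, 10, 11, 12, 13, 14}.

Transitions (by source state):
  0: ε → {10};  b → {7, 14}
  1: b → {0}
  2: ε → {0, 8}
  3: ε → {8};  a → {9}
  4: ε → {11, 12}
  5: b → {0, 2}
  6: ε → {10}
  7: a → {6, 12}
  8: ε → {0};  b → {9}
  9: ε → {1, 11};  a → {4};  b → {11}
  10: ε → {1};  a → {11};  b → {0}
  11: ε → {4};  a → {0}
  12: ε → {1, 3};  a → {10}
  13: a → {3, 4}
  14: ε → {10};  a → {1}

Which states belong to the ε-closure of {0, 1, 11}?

{0, 1, 3, 4, 8, 10, 11, 12}

Start with {0, 1, 11}.
From 0 via ε: add 10.
From 11 via ε: add 4.
From 4 via ε: add 12.
From 12 via ε: add 3.
From 3 via ε: add 8.
No new states can be added; the closed set is {0, 1, 3, 4, 8, 10, 11, 12}.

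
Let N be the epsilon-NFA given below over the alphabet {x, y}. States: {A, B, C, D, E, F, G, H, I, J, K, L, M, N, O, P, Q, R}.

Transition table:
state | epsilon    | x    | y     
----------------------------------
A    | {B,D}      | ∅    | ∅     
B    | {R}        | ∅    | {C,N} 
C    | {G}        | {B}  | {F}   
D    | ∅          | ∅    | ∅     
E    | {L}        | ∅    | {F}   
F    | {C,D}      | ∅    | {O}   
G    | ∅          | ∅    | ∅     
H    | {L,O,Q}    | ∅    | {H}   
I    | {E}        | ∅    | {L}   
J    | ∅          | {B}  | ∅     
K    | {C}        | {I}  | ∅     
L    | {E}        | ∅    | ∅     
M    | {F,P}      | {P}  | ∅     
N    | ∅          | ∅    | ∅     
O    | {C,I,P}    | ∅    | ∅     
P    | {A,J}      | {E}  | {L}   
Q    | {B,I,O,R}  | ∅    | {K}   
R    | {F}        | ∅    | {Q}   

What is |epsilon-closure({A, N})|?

Start with {A, N}.
From A via epsilon: add B, D.
From B via epsilon: add R.
From R via epsilon: add F.
From F via epsilon: add C.
From C via epsilon: add G.
epsilon-closure = {A, B, C, D, F, G, N, R}, which has 8 states.

8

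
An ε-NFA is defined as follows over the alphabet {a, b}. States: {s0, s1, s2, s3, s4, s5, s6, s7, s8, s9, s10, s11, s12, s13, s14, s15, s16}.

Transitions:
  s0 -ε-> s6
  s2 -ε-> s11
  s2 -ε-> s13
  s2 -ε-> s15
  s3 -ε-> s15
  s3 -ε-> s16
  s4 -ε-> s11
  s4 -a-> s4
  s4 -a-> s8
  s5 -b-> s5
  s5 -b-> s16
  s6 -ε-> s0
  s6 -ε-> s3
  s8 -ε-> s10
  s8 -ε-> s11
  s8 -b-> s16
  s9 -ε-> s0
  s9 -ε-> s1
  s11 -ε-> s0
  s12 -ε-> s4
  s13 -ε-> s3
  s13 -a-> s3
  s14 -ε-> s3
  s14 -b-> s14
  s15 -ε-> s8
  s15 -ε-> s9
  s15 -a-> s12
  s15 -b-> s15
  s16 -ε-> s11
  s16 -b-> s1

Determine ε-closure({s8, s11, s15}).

{s0, s1, s3, s6, s8, s9, s10, s11, s15, s16}

Start with {s8, s11, s15}.
From s8 via ε: add s10.
From s11 via ε: add s0.
From s15 via ε: add s9.
From s0 via ε: add s6.
From s9 via ε: add s1.
From s6 via ε: add s3.
From s3 via ε: add s16.
No new states can be added; the closed set is {s0, s1, s3, s6, s8, s9, s10, s11, s15, s16}.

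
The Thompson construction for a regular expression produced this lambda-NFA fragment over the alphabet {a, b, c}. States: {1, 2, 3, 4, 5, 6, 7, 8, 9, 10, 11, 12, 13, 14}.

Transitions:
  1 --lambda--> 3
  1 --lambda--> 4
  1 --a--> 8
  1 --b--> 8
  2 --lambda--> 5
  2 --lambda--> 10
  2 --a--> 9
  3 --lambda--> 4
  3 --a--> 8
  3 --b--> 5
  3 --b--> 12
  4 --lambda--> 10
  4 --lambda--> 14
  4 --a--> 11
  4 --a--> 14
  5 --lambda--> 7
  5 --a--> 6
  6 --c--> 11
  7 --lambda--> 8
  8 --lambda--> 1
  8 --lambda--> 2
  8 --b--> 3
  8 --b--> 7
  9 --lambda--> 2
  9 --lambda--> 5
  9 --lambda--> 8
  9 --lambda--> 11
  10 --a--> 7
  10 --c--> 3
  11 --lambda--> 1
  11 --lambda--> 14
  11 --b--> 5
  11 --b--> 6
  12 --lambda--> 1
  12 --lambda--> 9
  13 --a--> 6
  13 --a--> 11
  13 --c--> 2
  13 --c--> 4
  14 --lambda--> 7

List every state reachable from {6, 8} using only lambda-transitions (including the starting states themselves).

{1, 2, 3, 4, 5, 6, 7, 8, 10, 14}

Start with {6, 8}.
From 8 via lambda: add 1, 2.
From 1 via lambda: add 3, 4.
From 2 via lambda: add 5, 10.
From 4 via lambda: add 14.
From 5 via lambda: add 7.
No new states can be added; the closed set is {1, 2, 3, 4, 5, 6, 7, 8, 10, 14}.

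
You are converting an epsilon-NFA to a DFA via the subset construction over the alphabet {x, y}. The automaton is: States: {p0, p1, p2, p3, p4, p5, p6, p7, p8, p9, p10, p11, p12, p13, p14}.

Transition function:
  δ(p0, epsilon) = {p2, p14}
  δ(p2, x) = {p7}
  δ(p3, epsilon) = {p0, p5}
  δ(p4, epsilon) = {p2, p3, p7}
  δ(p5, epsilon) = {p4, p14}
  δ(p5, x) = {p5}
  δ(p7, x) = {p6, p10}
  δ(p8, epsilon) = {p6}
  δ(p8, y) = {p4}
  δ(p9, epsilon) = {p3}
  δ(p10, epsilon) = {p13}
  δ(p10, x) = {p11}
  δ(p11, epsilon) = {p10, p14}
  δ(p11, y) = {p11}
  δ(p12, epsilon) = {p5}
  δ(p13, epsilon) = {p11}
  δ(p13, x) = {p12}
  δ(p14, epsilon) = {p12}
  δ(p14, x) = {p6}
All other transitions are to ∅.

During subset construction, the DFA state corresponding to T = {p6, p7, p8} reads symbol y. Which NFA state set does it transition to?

{p0, p2, p3, p4, p5, p7, p12, p14}

p8 on y → {p4}.
No y-transition from p6, p7.
Union after reading y: {p4}.
Now take the epsilon-closure:
From p4 via epsilon: add p2, p3, p7.
From p3 via epsilon: add p0, p5.
From p0 via epsilon: add p14.
From p14 via epsilon: add p12.
No new states can be added; the closed set is {p0, p2, p3, p4, p5, p7, p12, p14}.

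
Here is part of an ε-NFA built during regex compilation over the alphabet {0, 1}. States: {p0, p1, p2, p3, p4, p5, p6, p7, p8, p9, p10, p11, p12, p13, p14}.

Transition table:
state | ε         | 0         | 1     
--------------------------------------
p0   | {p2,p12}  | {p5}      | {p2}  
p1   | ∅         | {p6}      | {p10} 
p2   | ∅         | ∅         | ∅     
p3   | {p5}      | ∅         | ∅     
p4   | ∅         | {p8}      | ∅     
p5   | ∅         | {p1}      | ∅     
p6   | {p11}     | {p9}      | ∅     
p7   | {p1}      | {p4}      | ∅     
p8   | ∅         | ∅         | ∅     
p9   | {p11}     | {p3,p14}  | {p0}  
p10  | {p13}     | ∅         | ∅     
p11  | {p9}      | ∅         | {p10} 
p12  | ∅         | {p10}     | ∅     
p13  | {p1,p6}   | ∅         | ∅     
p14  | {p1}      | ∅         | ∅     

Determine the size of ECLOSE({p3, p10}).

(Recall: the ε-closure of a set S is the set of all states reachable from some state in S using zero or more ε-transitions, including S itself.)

Start with {p3, p10}.
From p3 via ε: add p5.
From p10 via ε: add p13.
From p13 via ε: add p1, p6.
From p6 via ε: add p11.
From p11 via ε: add p9.
ε-closure = {p1, p3, p5, p6, p9, p10, p11, p13}, which has 8 states.

8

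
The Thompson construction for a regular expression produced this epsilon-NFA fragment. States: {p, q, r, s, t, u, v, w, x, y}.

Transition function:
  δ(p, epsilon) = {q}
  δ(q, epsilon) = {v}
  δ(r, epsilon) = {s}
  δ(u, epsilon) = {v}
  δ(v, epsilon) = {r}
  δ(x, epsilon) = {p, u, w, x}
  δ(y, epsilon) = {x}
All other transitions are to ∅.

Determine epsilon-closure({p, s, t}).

Start with {p, s, t}.
From p via epsilon: add q.
From q via epsilon: add v.
From v via epsilon: add r.
No new states can be added; the closed set is {p, q, r, s, t, v}.

{p, q, r, s, t, v}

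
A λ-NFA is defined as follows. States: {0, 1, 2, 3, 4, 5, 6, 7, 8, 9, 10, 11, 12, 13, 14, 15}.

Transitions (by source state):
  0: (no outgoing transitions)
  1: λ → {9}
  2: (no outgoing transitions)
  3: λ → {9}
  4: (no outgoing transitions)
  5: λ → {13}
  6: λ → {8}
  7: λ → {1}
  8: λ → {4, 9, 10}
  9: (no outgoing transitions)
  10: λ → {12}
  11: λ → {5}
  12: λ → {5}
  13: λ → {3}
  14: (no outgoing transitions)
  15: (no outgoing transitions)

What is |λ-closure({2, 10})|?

7

Start with {2, 10}.
From 10 via λ: add 12.
From 12 via λ: add 5.
From 5 via λ: add 13.
From 13 via λ: add 3.
From 3 via λ: add 9.
λ-closure = {2, 3, 5, 9, 10, 12, 13}, which has 7 states.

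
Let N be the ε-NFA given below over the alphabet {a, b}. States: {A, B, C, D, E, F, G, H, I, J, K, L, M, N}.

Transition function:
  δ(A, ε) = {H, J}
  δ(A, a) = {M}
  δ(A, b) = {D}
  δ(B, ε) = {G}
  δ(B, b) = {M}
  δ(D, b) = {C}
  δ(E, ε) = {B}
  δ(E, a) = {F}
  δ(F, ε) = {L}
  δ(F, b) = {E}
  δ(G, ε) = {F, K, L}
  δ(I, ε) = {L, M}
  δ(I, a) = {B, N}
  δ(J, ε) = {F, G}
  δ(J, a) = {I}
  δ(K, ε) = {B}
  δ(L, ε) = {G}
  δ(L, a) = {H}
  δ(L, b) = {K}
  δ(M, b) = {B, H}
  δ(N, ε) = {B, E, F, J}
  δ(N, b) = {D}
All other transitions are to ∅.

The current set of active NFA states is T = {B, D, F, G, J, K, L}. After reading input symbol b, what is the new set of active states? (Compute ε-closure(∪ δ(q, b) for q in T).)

{B, C, E, F, G, K, L, M}

B on b → {M}.
D on b → {C}.
F on b → {E}.
L on b → {K}.
No b-transition from G, J, K.
Union after reading b: {C, E, K, M}.
Now take the ε-closure:
From E via ε: add B.
From B via ε: add G.
From G via ε: add F, L.
No new states can be added; the closed set is {B, C, E, F, G, K, L, M}.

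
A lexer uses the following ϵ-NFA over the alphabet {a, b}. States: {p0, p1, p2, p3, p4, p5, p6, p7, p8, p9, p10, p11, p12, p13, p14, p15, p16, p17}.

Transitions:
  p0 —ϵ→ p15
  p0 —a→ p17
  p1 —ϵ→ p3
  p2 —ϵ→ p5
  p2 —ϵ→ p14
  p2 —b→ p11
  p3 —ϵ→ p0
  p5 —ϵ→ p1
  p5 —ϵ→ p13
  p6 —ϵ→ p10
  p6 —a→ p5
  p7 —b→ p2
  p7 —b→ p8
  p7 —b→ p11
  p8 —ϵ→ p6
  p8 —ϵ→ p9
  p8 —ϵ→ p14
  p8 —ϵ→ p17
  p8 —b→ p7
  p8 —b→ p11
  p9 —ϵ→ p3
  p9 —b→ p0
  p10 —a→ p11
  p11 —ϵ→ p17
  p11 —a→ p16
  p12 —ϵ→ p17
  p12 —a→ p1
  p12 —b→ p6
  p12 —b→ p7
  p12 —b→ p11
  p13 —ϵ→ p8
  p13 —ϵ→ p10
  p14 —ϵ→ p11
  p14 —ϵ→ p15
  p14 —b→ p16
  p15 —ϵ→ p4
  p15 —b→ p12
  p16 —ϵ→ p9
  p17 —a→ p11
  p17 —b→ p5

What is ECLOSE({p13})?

Start with {p13}.
From p13 via ϵ: add p8, p10.
From p8 via ϵ: add p6, p9, p14, p17.
From p9 via ϵ: add p3.
From p14 via ϵ: add p11, p15.
From p3 via ϵ: add p0.
From p15 via ϵ: add p4.
No new states can be added; the closed set is {p0, p3, p4, p6, p8, p9, p10, p11, p13, p14, p15, p17}.

{p0, p3, p4, p6, p8, p9, p10, p11, p13, p14, p15, p17}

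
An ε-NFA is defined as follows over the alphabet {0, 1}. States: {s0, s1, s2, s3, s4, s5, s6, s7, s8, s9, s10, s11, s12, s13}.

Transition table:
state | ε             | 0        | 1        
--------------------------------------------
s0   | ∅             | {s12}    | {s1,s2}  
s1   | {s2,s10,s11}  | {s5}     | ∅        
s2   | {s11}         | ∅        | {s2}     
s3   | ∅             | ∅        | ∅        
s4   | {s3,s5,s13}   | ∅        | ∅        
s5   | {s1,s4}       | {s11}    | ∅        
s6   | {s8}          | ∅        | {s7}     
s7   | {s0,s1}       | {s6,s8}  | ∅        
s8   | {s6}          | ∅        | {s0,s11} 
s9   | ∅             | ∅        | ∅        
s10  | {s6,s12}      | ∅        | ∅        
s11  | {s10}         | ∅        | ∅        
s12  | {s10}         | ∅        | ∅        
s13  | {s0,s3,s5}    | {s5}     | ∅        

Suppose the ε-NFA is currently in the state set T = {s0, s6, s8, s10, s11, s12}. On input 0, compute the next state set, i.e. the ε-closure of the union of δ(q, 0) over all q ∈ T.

s0 on 0 → {s12}.
No 0-transition from s6, s8, s10, s11, s12.
Union after reading 0: {s12}.
Now take the ε-closure:
From s12 via ε: add s10.
From s10 via ε: add s6.
From s6 via ε: add s8.
No new states can be added; the closed set is {s6, s8, s10, s12}.

{s6, s8, s10, s12}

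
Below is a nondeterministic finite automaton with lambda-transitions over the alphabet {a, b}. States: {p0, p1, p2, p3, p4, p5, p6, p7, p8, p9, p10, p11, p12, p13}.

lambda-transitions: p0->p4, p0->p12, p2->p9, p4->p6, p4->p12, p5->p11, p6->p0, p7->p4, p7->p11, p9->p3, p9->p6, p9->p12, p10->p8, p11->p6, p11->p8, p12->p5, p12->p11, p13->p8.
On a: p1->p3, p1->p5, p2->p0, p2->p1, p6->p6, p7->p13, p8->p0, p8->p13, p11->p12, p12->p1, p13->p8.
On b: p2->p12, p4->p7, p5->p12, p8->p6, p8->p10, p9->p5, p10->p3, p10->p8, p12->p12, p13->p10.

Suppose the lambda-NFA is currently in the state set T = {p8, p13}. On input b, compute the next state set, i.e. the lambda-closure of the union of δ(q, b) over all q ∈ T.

p8 on b → {p6, p10}.
p13 on b → {p10}.
Union after reading b: {p6, p10}.
Now take the lambda-closure:
From p6 via lambda: add p0.
From p10 via lambda: add p8.
From p0 via lambda: add p4, p12.
From p12 via lambda: add p5, p11.
No new states can be added; the closed set is {p0, p4, p5, p6, p8, p10, p11, p12}.

{p0, p4, p5, p6, p8, p10, p11, p12}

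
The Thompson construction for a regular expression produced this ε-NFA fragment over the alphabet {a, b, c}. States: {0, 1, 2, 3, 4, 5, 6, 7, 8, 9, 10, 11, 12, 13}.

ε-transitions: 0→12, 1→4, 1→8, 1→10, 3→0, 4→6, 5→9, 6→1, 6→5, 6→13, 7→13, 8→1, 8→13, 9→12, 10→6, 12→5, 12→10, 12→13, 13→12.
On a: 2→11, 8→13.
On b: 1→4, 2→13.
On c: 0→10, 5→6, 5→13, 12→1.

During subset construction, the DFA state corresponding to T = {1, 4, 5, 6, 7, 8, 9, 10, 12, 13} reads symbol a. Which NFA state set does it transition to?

{1, 4, 5, 6, 8, 9, 10, 12, 13}

8 on a → {13}.
No a-transition from 1, 4, 5, 6, 7, 9, 10, 12, 13.
Union after reading a: {13}.
Now take the ε-closure:
From 13 via ε: add 12.
From 12 via ε: add 5, 10.
From 5 via ε: add 9.
From 10 via ε: add 6.
From 6 via ε: add 1.
From 1 via ε: add 4, 8.
No new states can be added; the closed set is {1, 4, 5, 6, 8, 9, 10, 12, 13}.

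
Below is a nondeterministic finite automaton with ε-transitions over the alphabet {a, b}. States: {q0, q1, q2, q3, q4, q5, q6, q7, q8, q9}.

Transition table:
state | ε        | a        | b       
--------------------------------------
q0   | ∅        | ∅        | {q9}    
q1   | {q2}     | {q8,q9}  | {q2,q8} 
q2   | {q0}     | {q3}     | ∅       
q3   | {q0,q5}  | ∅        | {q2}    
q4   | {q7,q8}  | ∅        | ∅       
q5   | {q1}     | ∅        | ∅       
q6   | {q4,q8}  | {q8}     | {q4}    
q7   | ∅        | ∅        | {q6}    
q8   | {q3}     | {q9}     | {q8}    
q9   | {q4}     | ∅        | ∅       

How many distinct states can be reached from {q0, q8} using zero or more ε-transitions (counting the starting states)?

6

Start with {q0, q8}.
From q8 via ε: add q3.
From q3 via ε: add q5.
From q5 via ε: add q1.
From q1 via ε: add q2.
ε-closure = {q0, q1, q2, q3, q5, q8}, which has 6 states.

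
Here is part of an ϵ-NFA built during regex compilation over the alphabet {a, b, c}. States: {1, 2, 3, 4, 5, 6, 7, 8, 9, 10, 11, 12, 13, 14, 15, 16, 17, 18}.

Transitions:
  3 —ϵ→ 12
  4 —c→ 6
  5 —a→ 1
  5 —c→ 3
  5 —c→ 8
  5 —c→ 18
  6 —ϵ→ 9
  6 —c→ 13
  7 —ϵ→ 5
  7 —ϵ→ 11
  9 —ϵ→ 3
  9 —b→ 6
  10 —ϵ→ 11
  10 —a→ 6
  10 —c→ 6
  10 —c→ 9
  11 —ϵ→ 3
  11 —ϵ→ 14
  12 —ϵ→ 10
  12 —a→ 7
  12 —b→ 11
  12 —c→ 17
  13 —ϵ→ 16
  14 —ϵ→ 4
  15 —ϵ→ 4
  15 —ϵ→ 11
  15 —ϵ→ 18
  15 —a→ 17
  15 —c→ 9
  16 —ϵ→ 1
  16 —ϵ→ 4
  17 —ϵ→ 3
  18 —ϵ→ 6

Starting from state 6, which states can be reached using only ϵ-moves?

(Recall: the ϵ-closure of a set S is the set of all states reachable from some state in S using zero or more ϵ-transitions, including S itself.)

Start with {6}.
From 6 via ϵ: add 9.
From 9 via ϵ: add 3.
From 3 via ϵ: add 12.
From 12 via ϵ: add 10.
From 10 via ϵ: add 11.
From 11 via ϵ: add 14.
From 14 via ϵ: add 4.
No new states can be added; the closed set is {3, 4, 6, 9, 10, 11, 12, 14}.

{3, 4, 6, 9, 10, 11, 12, 14}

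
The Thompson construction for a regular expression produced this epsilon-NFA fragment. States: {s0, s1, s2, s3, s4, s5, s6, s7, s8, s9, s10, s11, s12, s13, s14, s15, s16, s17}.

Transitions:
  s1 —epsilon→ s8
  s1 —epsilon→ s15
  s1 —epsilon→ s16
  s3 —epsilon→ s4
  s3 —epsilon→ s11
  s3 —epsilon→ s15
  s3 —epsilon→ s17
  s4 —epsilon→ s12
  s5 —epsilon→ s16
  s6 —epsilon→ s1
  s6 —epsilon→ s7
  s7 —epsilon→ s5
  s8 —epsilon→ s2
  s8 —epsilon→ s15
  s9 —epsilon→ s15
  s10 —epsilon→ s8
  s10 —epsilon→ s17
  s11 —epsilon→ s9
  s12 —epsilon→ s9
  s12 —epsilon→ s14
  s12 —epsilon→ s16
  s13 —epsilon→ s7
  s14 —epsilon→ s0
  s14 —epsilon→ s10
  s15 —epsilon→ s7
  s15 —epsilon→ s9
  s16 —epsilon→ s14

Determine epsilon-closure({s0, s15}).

Start with {s0, s15}.
From s15 via epsilon: add s7, s9.
From s7 via epsilon: add s5.
From s5 via epsilon: add s16.
From s16 via epsilon: add s14.
From s14 via epsilon: add s10.
From s10 via epsilon: add s8, s17.
From s8 via epsilon: add s2.
No new states can be added; the closed set is {s0, s2, s5, s7, s8, s9, s10, s14, s15, s16, s17}.

{s0, s2, s5, s7, s8, s9, s10, s14, s15, s16, s17}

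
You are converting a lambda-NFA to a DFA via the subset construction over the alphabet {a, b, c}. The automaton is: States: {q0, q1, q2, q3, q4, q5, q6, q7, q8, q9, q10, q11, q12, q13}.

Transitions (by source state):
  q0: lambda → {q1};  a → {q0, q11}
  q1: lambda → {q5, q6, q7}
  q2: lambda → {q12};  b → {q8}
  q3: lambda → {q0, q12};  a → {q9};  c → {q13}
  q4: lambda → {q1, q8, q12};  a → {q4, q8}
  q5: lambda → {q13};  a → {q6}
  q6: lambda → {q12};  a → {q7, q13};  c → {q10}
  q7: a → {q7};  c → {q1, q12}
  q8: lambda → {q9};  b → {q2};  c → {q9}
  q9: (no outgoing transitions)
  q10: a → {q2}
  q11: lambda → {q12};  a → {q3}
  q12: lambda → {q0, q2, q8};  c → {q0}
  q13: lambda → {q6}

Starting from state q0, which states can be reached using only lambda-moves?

{q0, q1, q2, q5, q6, q7, q8, q9, q12, q13}

Start with {q0}.
From q0 via lambda: add q1.
From q1 via lambda: add q5, q6, q7.
From q5 via lambda: add q13.
From q6 via lambda: add q12.
From q12 via lambda: add q2, q8.
From q8 via lambda: add q9.
No new states can be added; the closed set is {q0, q1, q2, q5, q6, q7, q8, q9, q12, q13}.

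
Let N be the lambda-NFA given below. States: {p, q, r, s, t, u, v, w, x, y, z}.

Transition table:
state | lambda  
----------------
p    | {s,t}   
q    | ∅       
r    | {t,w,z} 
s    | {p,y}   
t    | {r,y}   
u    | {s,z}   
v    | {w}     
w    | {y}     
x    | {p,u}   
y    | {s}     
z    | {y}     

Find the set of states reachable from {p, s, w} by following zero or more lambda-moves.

{p, r, s, t, w, y, z}

Start with {p, s, w}.
From p via lambda: add t.
From s via lambda: add y.
From t via lambda: add r.
From r via lambda: add z.
No new states can be added; the closed set is {p, r, s, t, w, y, z}.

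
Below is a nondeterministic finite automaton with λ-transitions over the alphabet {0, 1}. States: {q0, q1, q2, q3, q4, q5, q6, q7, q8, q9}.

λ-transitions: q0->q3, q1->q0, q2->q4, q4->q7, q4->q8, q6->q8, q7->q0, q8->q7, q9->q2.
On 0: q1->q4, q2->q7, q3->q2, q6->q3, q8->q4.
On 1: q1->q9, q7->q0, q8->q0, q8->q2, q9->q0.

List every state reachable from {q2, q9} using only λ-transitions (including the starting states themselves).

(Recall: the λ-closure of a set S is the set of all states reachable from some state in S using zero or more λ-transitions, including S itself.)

Start with {q2, q9}.
From q2 via λ: add q4.
From q4 via λ: add q7, q8.
From q7 via λ: add q0.
From q0 via λ: add q3.
No new states can be added; the closed set is {q0, q2, q3, q4, q7, q8, q9}.

{q0, q2, q3, q4, q7, q8, q9}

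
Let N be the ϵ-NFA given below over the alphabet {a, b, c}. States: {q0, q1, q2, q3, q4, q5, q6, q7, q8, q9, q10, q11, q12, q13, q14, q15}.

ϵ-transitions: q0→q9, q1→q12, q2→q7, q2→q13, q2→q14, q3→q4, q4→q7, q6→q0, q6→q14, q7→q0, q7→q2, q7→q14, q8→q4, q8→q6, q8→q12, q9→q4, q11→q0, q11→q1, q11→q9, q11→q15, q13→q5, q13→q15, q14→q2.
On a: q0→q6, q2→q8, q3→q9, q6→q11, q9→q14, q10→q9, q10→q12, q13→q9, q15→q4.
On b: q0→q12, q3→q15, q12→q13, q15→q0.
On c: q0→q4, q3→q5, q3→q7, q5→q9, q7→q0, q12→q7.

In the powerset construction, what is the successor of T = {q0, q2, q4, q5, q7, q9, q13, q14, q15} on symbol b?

q0 on b → {q12}.
q15 on b → {q0}.
No b-transition from q2, q4, q5, q7, q9, q13, q14.
Union after reading b: {q0, q12}.
Now take the ϵ-closure:
From q0 via ϵ: add q9.
From q9 via ϵ: add q4.
From q4 via ϵ: add q7.
From q7 via ϵ: add q2, q14.
From q2 via ϵ: add q13.
From q13 via ϵ: add q5, q15.
No new states can be added; the closed set is {q0, q2, q4, q5, q7, q9, q12, q13, q14, q15}.

{q0, q2, q4, q5, q7, q9, q12, q13, q14, q15}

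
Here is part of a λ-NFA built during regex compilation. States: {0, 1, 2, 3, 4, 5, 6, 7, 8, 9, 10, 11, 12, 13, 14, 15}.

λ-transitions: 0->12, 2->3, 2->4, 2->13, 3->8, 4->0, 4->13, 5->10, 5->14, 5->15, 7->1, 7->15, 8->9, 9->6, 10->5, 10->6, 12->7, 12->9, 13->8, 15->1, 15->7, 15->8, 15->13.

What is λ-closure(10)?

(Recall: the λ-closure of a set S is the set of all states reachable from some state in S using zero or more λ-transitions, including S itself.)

Start with {10}.
From 10 via λ: add 5, 6.
From 5 via λ: add 14, 15.
From 15 via λ: add 1, 7, 8, 13.
From 8 via λ: add 9.
No new states can be added; the closed set is {1, 5, 6, 7, 8, 9, 10, 13, 14, 15}.

{1, 5, 6, 7, 8, 9, 10, 13, 14, 15}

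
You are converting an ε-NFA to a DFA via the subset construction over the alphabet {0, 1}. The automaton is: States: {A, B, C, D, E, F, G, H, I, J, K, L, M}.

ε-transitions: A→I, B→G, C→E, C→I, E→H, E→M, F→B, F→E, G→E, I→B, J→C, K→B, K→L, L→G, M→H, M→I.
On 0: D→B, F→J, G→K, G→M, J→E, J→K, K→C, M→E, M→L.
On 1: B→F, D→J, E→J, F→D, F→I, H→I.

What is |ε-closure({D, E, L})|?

Start with {D, E, L}.
From E via ε: add H, M.
From L via ε: add G.
From M via ε: add I.
From I via ε: add B.
ε-closure = {B, D, E, G, H, I, L, M}, which has 8 states.

8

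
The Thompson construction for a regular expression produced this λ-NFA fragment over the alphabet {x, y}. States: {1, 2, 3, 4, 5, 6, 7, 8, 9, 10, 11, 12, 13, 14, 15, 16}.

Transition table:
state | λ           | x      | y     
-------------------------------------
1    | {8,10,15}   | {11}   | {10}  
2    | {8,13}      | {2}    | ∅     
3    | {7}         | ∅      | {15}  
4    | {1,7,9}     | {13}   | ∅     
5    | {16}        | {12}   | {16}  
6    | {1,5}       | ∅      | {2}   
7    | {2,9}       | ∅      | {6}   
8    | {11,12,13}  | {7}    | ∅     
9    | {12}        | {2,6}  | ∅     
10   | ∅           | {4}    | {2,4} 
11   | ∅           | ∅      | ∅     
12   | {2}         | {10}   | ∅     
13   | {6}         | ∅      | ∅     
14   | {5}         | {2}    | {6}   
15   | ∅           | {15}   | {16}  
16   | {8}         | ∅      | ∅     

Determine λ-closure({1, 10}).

{1, 2, 5, 6, 8, 10, 11, 12, 13, 15, 16}

Start with {1, 10}.
From 1 via λ: add 8, 15.
From 8 via λ: add 11, 12, 13.
From 12 via λ: add 2.
From 13 via λ: add 6.
From 6 via λ: add 5.
From 5 via λ: add 16.
No new states can be added; the closed set is {1, 2, 5, 6, 8, 10, 11, 12, 13, 15, 16}.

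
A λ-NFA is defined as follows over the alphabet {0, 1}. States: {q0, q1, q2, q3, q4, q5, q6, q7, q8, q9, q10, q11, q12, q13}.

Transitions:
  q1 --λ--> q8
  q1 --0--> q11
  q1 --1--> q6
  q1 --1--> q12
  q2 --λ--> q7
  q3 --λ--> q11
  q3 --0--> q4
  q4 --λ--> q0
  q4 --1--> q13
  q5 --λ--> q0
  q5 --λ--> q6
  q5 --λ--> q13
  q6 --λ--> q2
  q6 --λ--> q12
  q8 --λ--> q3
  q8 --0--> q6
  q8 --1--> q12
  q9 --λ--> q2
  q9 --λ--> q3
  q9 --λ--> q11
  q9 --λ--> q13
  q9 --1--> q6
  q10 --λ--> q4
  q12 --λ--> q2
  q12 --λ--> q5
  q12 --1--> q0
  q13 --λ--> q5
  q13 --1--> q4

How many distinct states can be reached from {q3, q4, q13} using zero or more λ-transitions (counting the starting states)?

10

Start with {q3, q4, q13}.
From q3 via λ: add q11.
From q4 via λ: add q0.
From q13 via λ: add q5.
From q5 via λ: add q6.
From q6 via λ: add q2, q12.
From q2 via λ: add q7.
λ-closure = {q0, q2, q3, q4, q5, q6, q7, q11, q12, q13}, which has 10 states.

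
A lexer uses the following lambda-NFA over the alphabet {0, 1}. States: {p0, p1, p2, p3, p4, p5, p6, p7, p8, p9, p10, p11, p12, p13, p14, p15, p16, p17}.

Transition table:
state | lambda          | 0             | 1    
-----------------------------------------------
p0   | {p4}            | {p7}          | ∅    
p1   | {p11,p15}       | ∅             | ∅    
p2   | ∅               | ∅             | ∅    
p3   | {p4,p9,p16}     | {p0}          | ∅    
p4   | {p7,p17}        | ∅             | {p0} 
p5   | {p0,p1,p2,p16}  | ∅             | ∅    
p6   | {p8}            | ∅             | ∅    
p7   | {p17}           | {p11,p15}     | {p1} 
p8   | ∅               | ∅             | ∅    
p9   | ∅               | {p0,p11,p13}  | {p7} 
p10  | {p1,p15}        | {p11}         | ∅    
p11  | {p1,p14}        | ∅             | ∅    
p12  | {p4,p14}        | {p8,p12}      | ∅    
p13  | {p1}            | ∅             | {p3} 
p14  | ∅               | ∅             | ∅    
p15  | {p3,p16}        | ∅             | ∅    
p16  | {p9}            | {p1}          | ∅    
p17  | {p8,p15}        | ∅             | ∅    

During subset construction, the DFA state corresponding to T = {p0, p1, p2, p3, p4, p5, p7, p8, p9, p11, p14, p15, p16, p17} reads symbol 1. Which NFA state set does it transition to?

{p0, p1, p3, p4, p7, p8, p9, p11, p14, p15, p16, p17}

p4 on 1 → {p0}.
p7 on 1 → {p1}.
p9 on 1 → {p7}.
No 1-transition from p0, p1, p2, p3, p5, p8, p11, p14, p15, p16, p17.
Union after reading 1: {p0, p1, p7}.
Now take the lambda-closure:
From p0 via lambda: add p4.
From p1 via lambda: add p11, p15.
From p7 via lambda: add p17.
From p11 via lambda: add p14.
From p15 via lambda: add p3, p16.
From p17 via lambda: add p8.
From p3 via lambda: add p9.
No new states can be added; the closed set is {p0, p1, p3, p4, p7, p8, p9, p11, p14, p15, p16, p17}.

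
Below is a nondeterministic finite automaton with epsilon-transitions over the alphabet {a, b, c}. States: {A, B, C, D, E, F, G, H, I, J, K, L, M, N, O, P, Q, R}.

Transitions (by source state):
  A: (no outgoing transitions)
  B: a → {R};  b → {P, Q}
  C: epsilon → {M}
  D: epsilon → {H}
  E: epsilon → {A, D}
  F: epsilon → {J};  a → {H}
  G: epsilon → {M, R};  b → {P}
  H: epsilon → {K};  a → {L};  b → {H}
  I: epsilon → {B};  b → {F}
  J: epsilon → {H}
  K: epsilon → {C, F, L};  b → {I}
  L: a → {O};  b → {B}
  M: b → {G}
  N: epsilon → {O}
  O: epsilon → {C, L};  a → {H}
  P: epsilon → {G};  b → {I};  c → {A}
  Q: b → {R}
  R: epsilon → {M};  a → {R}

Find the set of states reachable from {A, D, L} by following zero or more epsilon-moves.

{A, C, D, F, H, J, K, L, M}

Start with {A, D, L}.
From D via epsilon: add H.
From H via epsilon: add K.
From K via epsilon: add C, F.
From C via epsilon: add M.
From F via epsilon: add J.
No new states can be added; the closed set is {A, C, D, F, H, J, K, L, M}.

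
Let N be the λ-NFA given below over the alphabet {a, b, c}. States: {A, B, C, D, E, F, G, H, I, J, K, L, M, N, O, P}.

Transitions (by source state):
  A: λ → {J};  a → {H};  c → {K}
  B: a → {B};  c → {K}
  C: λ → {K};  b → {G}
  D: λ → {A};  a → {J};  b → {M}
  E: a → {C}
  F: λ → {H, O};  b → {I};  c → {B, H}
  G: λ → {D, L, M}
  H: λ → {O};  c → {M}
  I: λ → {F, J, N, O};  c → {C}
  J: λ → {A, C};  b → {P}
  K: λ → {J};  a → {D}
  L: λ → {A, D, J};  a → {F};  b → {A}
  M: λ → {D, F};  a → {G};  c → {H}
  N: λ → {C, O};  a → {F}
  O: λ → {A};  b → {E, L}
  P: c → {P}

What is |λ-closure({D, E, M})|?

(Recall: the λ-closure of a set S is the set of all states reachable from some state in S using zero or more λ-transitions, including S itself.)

Start with {D, E, M}.
From D via λ: add A.
From M via λ: add F.
From A via λ: add J.
From F via λ: add H, O.
From J via λ: add C.
From C via λ: add K.
λ-closure = {A, C, D, E, F, H, J, K, M, O}, which has 10 states.

10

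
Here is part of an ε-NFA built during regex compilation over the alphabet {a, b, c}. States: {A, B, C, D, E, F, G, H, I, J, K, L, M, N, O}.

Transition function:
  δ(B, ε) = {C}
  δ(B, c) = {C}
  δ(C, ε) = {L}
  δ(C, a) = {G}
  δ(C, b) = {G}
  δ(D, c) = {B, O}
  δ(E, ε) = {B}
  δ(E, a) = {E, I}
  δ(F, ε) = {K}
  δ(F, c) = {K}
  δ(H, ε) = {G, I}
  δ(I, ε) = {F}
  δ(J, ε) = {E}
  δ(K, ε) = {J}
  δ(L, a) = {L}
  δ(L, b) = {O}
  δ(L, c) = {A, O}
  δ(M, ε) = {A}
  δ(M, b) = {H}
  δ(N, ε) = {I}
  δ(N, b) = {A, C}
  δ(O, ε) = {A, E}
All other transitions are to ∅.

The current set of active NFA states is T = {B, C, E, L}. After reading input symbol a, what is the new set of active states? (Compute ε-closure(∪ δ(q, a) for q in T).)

C on a → {G}.
E on a → {E, I}.
L on a → {L}.
No a-transition from B.
Union after reading a: {E, G, I, L}.
Now take the ε-closure:
From E via ε: add B.
From I via ε: add F.
From B via ε: add C.
From F via ε: add K.
From K via ε: add J.
No new states can be added; the closed set is {B, C, E, F, G, I, J, K, L}.

{B, C, E, F, G, I, J, K, L}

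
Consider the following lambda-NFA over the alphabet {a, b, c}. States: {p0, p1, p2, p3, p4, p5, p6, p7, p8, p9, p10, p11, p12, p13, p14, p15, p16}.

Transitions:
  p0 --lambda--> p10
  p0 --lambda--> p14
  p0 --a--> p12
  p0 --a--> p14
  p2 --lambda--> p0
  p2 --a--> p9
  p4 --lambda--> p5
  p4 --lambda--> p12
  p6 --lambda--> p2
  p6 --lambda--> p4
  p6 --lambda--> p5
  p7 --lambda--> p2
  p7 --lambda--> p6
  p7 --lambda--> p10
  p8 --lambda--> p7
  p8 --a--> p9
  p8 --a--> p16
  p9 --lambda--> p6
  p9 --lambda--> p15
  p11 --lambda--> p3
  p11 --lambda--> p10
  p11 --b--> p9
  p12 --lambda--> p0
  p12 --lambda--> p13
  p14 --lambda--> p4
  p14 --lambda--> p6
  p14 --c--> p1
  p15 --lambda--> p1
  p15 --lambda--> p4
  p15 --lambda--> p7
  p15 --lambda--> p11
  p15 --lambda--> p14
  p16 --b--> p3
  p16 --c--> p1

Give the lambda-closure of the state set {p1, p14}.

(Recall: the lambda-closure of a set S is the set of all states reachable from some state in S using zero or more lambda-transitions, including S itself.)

Start with {p1, p14}.
From p14 via lambda: add p4, p6.
From p4 via lambda: add p5, p12.
From p6 via lambda: add p2.
From p2 via lambda: add p0.
From p12 via lambda: add p13.
From p0 via lambda: add p10.
No new states can be added; the closed set is {p0, p1, p2, p4, p5, p6, p10, p12, p13, p14}.

{p0, p1, p2, p4, p5, p6, p10, p12, p13, p14}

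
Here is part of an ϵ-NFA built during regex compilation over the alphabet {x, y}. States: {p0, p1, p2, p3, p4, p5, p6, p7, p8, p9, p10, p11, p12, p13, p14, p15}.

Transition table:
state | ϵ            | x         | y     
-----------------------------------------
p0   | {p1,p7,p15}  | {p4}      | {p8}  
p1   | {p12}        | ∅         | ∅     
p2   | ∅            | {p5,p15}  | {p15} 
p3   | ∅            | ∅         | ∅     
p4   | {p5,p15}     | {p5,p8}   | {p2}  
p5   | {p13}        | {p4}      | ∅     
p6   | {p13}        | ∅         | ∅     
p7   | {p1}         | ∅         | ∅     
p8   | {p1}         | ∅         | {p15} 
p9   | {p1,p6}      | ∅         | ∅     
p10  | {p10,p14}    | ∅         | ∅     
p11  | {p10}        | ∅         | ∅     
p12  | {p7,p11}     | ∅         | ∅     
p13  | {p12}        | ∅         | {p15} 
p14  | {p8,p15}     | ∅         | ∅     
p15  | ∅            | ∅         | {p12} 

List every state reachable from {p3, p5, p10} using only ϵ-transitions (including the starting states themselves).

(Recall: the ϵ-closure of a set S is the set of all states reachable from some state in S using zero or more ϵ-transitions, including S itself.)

Start with {p3, p5, p10}.
From p5 via ϵ: add p13.
From p10 via ϵ: add p14.
From p13 via ϵ: add p12.
From p14 via ϵ: add p8, p15.
From p8 via ϵ: add p1.
From p12 via ϵ: add p7, p11.
No new states can be added; the closed set is {p1, p3, p5, p7, p8, p10, p11, p12, p13, p14, p15}.

{p1, p3, p5, p7, p8, p10, p11, p12, p13, p14, p15}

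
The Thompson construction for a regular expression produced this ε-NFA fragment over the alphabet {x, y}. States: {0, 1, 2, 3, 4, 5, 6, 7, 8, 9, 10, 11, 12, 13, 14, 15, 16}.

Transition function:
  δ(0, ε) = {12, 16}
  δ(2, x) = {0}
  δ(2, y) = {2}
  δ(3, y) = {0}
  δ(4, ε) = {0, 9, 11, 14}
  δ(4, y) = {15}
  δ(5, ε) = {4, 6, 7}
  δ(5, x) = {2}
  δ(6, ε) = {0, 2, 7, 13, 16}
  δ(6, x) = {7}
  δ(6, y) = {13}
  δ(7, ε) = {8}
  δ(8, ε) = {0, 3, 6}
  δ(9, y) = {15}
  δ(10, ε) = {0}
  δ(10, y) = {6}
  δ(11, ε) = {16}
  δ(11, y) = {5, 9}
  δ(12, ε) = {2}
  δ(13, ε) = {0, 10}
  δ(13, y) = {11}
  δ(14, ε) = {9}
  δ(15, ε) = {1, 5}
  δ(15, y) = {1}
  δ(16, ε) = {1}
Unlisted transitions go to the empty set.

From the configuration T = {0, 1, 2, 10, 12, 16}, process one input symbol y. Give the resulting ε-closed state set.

2 on y → {2}.
10 on y → {6}.
No y-transition from 0, 1, 12, 16.
Union after reading y: {2, 6}.
Now take the ε-closure:
From 6 via ε: add 0, 7, 13, 16.
From 0 via ε: add 12.
From 7 via ε: add 8.
From 13 via ε: add 10.
From 16 via ε: add 1.
From 8 via ε: add 3.
No new states can be added; the closed set is {0, 1, 2, 3, 6, 7, 8, 10, 12, 13, 16}.

{0, 1, 2, 3, 6, 7, 8, 10, 12, 13, 16}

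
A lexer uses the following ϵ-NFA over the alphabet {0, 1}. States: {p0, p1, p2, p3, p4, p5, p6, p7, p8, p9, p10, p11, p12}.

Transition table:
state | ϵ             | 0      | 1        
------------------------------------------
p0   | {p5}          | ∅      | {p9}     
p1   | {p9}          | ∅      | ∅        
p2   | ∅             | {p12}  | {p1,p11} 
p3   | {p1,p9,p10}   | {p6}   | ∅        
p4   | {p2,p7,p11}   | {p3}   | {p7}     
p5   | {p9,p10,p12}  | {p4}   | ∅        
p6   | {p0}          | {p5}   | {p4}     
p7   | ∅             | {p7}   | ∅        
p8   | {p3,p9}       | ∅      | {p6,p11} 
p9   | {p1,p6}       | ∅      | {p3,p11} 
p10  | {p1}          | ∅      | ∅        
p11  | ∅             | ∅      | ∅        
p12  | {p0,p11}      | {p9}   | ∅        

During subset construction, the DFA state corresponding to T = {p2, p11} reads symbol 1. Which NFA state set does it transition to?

{p0, p1, p5, p6, p9, p10, p11, p12}

p2 on 1 → {p1, p11}.
No 1-transition from p11.
Union after reading 1: {p1, p11}.
Now take the ϵ-closure:
From p1 via ϵ: add p9.
From p9 via ϵ: add p6.
From p6 via ϵ: add p0.
From p0 via ϵ: add p5.
From p5 via ϵ: add p10, p12.
No new states can be added; the closed set is {p0, p1, p5, p6, p9, p10, p11, p12}.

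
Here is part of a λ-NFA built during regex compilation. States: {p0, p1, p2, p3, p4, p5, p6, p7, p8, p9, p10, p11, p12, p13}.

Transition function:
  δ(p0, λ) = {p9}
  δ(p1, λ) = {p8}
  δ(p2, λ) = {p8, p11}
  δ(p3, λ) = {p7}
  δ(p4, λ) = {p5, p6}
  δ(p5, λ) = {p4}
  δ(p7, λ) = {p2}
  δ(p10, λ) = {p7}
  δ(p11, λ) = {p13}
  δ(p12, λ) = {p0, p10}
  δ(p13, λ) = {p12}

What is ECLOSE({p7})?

{p0, p2, p7, p8, p9, p10, p11, p12, p13}

Start with {p7}.
From p7 via λ: add p2.
From p2 via λ: add p8, p11.
From p11 via λ: add p13.
From p13 via λ: add p12.
From p12 via λ: add p0, p10.
From p0 via λ: add p9.
No new states can be added; the closed set is {p0, p2, p7, p8, p9, p10, p11, p12, p13}.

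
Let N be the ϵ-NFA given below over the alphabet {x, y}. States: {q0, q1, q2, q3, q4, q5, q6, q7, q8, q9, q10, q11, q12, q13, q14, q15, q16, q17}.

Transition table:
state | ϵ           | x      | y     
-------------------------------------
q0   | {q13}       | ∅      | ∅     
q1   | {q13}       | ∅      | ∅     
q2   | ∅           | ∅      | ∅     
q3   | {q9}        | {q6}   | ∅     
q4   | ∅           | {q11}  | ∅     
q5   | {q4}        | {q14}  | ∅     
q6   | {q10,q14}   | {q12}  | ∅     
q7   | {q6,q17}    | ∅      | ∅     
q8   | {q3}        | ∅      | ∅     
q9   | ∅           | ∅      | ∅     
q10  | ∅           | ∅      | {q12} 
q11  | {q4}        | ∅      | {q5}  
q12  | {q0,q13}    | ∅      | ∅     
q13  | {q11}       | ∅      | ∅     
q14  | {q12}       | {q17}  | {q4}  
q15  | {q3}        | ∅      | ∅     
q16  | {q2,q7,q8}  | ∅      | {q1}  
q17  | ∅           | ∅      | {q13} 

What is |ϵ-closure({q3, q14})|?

Start with {q3, q14}.
From q3 via ϵ: add q9.
From q14 via ϵ: add q12.
From q12 via ϵ: add q0, q13.
From q13 via ϵ: add q11.
From q11 via ϵ: add q4.
ϵ-closure = {q0, q3, q4, q9, q11, q12, q13, q14}, which has 8 states.

8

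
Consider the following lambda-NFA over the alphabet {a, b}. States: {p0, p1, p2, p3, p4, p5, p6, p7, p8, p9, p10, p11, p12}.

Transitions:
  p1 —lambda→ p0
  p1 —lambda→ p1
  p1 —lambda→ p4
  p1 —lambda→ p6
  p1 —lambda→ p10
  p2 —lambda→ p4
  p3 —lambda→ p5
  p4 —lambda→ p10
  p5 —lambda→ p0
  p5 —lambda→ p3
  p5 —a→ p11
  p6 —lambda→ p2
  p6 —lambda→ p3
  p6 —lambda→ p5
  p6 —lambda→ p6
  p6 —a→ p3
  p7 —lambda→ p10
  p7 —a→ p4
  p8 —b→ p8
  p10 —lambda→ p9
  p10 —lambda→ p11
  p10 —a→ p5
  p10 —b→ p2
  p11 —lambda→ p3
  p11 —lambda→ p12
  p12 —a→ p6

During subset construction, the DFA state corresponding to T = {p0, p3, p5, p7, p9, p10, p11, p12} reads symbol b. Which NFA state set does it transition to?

{p0, p2, p3, p4, p5, p9, p10, p11, p12}

p10 on b → {p2}.
No b-transition from p0, p3, p5, p7, p9, p11, p12.
Union after reading b: {p2}.
Now take the lambda-closure:
From p2 via lambda: add p4.
From p4 via lambda: add p10.
From p10 via lambda: add p9, p11.
From p11 via lambda: add p3, p12.
From p3 via lambda: add p5.
From p5 via lambda: add p0.
No new states can be added; the closed set is {p0, p2, p3, p4, p5, p9, p10, p11, p12}.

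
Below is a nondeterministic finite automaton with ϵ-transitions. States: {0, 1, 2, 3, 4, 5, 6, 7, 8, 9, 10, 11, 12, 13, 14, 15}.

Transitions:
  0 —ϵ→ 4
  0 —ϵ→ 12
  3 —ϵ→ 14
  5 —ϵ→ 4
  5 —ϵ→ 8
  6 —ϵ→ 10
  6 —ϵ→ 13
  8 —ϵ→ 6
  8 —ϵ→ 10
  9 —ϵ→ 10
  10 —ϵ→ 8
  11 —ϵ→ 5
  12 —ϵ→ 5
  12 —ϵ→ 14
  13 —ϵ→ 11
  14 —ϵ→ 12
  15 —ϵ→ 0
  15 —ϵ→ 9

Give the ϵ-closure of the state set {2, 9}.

{2, 4, 5, 6, 8, 9, 10, 11, 13}

Start with {2, 9}.
From 9 via ϵ: add 10.
From 10 via ϵ: add 8.
From 8 via ϵ: add 6.
From 6 via ϵ: add 13.
From 13 via ϵ: add 11.
From 11 via ϵ: add 5.
From 5 via ϵ: add 4.
No new states can be added; the closed set is {2, 4, 5, 6, 8, 9, 10, 11, 13}.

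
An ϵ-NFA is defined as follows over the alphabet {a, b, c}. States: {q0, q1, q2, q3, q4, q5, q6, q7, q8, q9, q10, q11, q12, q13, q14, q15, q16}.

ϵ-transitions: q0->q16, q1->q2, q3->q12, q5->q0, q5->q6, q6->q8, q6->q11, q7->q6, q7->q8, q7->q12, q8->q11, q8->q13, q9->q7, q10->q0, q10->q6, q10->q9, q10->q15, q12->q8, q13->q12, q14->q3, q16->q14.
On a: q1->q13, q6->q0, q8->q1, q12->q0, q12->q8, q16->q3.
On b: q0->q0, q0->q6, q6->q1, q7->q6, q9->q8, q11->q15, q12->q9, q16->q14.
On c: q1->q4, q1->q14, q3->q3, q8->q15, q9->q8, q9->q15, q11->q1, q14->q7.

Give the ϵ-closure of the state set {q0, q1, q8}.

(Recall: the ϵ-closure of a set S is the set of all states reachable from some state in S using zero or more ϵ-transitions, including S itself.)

Start with {q0, q1, q8}.
From q0 via ϵ: add q16.
From q1 via ϵ: add q2.
From q8 via ϵ: add q11, q13.
From q13 via ϵ: add q12.
From q16 via ϵ: add q14.
From q14 via ϵ: add q3.
No new states can be added; the closed set is {q0, q1, q2, q3, q8, q11, q12, q13, q14, q16}.

{q0, q1, q2, q3, q8, q11, q12, q13, q14, q16}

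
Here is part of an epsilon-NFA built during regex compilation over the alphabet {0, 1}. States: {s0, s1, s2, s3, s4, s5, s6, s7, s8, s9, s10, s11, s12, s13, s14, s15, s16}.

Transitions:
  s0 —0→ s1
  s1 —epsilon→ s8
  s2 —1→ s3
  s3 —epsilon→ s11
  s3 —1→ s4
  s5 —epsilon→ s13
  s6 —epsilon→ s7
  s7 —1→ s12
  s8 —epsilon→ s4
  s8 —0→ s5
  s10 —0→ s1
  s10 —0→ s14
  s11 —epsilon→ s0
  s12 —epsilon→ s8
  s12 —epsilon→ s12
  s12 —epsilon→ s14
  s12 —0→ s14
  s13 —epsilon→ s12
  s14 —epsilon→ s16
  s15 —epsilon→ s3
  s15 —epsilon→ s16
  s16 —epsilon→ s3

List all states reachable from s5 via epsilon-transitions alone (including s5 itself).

Start with {s5}.
From s5 via epsilon: add s13.
From s13 via epsilon: add s12.
From s12 via epsilon: add s8, s14.
From s8 via epsilon: add s4.
From s14 via epsilon: add s16.
From s16 via epsilon: add s3.
From s3 via epsilon: add s11.
From s11 via epsilon: add s0.
No new states can be added; the closed set is {s0, s3, s4, s5, s8, s11, s12, s13, s14, s16}.

{s0, s3, s4, s5, s8, s11, s12, s13, s14, s16}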